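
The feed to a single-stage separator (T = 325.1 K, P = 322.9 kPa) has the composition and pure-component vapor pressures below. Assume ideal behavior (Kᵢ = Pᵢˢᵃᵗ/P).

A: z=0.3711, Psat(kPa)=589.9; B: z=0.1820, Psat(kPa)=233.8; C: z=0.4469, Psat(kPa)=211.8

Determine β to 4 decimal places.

Raoult's law: Kᵢ = Pᵢˢᵃᵗ/P = Pᵢˢᵃᵗ/322.9.
  K_A = 589.9/322.9 = 1.826881, K_B = 233.8/322.9 = 0.724063, K_C = 211.8/322.9 = 0.655931
Newton–Raphson from β = 0.61:
  β = 0.6100: g = -0.05102, g' = -0.2169 → β = 0.3748
  β = 0.3748: g = 0.00172, g' = -0.2348 → β = 0.3821
Converged at β = 0.3821.

β = 0.3821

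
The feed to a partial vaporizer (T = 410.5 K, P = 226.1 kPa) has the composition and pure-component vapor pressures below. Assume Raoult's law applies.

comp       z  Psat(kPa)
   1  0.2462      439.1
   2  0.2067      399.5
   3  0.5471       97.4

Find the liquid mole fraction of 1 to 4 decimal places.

x_1 = 0.2139

Raoult's law: Kᵢ = Pᵢˢᵃᵗ/P = Pᵢˢᵃᵗ/226.1.
  K_1 = 439.1/226.1 = 1.942061, K_2 = 399.5/226.1 = 1.766917, K_3 = 97.4/226.1 = 0.430783
Let ψ = V/F and solve Σ zᵢ(Kᵢ−1)/(1+ψ(Kᵢ−1)) = 0.
Feasibility: ΣzᵢKᵢ = 1.0790, Σzᵢ/Kᵢ = 1.5138 — both > 1, two phases present.
Iterate (Newton) starting at ψ = 0.54:
  ψ = 0.5400: g = -0.18379, g' = -0.5263 → ψ = 0.1908
  ψ = 0.1908: g = -0.01447, g' = -0.4726 → ψ = 0.1602
  ψ = 0.1602: g = 0.00005, g' = -0.4760 → ψ = 0.1603
Converged at ψ = 0.1603.
Compositions from xᵢ = zᵢ/(1+ψ(Kᵢ−1)), yᵢ = Kᵢxᵢ:
  1: x = 0.2139, y = 0.4154
  2: x = 0.1841, y = 0.3252
  3: x = 0.6020, y = 0.2593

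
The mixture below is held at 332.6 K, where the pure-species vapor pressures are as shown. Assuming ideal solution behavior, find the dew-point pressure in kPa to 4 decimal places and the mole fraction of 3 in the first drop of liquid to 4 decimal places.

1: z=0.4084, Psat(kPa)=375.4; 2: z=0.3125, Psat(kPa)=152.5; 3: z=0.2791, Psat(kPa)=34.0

At the dew point ψ → 1, so Σzᵢ/Kᵢ = 1 with Kᵢ = Pᵢˢᵃᵗ/P ⇒ 1/P = Σzᵢ/Pᵢˢᵃᵗ.
1/P = 0.4084/375.4 + 0.3125/152.5 + 0.2791/34.0 = 0.0113459 ⇒ P = 88.1375 kPa
xᵢ = zᵢP/Pᵢˢᵃᵗ ⇒ x_3 = 0.2791·88.1375/34.0 = 0.7235

Pdew = 88.1375 kPa, x_3 = 0.7235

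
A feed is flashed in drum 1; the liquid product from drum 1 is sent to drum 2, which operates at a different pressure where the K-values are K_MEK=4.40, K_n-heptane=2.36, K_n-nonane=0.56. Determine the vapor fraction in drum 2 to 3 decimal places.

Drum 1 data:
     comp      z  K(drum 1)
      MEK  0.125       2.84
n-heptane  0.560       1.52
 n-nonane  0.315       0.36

Drum 1:
Material balance + equilibrium reduce to Σ zᵢ(Kᵢ−1)/(1+ψ₁(Kᵢ−1)) = 0.
Feasibility: ΣzᵢKᵢ = 1.320, Σzᵢ/Kᵢ = 1.287 — both > 1, two phases present.
Newton–Raphson from ψ₁ = 0.5:
  ψ₁ = 0.500: g = 0.0544, g' = -0.489 → ψ₁ = 0.611
  ψ₁ = 0.611: g = -0.0019, g' = -0.529 → ψ₁ = 0.608
Converged at ψ₁ = 0.608.
Drum-1 compositions:
  MEK: x = 0.059, y = 0.168
  n-heptane: x = 0.426, y = 0.647
  n-nonane: x = 0.515, y = 0.186
Drum-2 feed = drum-1 liquid: z₂ = (0.0590, 0.4255, 0.5154).
Drum 2:
Material balance + equilibrium reduce to Σ zᵢ(Kᵢ−1)/(1+ψ₂(Kᵢ−1)) = 0.
Check two-phase: ΣzᵢKᵢ = 1.553 > 1 and Σzᵢ/Kᵢ = 1.114 > 1, so g(0) = 0.553 > 0 and g(1) = -0.114 < 0.
Newton–Raphson from ψ₂ = 0.63:
  ψ₂ = 0.630: g = 0.0618, g' = -0.488 → ψ₂ = 0.757
  ψ₂ = 0.757: g = 0.0015, g' = -0.469 → ψ₂ = 0.760
Converged at ψ₂ = 0.760.
  MEK: x = 0.016, y = 0.072
  n-heptane: x = 0.209, y = 0.494
  n-nonane: x = 0.774, y = 0.434

V/F (drum 2) = 0.760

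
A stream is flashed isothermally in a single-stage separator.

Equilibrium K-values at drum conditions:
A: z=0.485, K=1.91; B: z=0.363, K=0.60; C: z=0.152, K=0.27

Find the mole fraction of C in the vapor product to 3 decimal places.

y_C = 0.057

Material balance + equilibrium reduce to Σ zᵢ(Kᵢ−1)/(1+β(Kᵢ−1)) = 0.
g(0) = ΣzᵢKᵢ − 1 = 0.185 and g(1) = 1 − Σzᵢ/Kᵢ = -0.422, so a root lies in (0, 1).
Newton iteration, β⁰ = 0.5:
  β = 0.500: g = -0.0529, g' = -0.481 → β = 0.390
  β = 0.390: g = -0.0015, g' = -0.459 → β = 0.387
Converged at β = 0.387.
Compositions from xᵢ = zᵢ/(1+β(Kᵢ−1)), yᵢ = Kᵢxᵢ:
  A: x = 0.359, y = 0.685
  B: x = 0.429, y = 0.258
  C: x = 0.212, y = 0.057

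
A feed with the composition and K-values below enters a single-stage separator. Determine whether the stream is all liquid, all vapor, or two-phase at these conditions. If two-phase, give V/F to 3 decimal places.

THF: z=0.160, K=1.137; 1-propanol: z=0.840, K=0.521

ΣzᵢKᵢ = 0.620; Σzᵢ/Kᵢ = 1.753.
Since ΣzᵢKᵢ < 1 the mixture is below its bubble point — single liquid phase.

all liquid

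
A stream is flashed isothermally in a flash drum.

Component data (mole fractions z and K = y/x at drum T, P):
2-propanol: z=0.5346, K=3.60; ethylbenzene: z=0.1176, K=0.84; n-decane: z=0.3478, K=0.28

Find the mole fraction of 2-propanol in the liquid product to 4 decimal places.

Rachford–Rice: g(ψ) = Σ zᵢ(Kᵢ−1)/(1+ψ(Kᵢ−1)) = 0.
Check two-phase: ΣzᵢKᵢ = 2.1207 > 1 and Σzᵢ/Kᵢ = 1.5306 > 1, so g(0) = 1.1207 > 0 and g(1) = -0.5306 < 0.
Iterate (Newton) starting at ψ = 0.5:
  ψ = 0.5000: g = 0.19260, g' = -1.1269 → ψ = 0.6709
  ψ = 0.6709: g = 0.00098, g' = -1.1583 → ψ = 0.6718
Converged at ψ = 0.6718.
Compositions from xᵢ = zᵢ/(1+ψ(Kᵢ−1)), yᵢ = Kᵢxᵢ:
  2-propanol: x = 0.1946, y = 0.7007
  ethylbenzene: x = 0.1318, y = 0.1107
  n-decane: x = 0.6736, y = 0.1886

x_2-propanol = 0.1946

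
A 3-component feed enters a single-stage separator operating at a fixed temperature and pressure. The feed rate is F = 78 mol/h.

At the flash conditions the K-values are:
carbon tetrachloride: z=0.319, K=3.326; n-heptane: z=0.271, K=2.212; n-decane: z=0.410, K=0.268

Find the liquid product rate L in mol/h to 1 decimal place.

Material balance + equilibrium reduce to Σ zᵢ(Kᵢ−1)/(1+V/F(Kᵢ−1)) = 0.
Check two-phase: ΣzᵢKᵢ = 1.770 > 1 and Σzᵢ/Kᵢ = 1.748 > 1, so g(0) = 0.770 > 0 and g(1) = -0.748 < 0.
Newton iteration, V/F⁰ = 0.5:
  V/F = 0.500: g = 0.0742, g' = -1.070 → V/F = 0.569
  V/F = 0.569: g = -0.0010, g' = -1.105 → V/F = 0.568
Converged at V/F = 0.568.
Then V = V/F·F = 0.5684·78 = 44.3 mol/h and L = F − V = 33.7 mol/h.

L = 33.7 mol/h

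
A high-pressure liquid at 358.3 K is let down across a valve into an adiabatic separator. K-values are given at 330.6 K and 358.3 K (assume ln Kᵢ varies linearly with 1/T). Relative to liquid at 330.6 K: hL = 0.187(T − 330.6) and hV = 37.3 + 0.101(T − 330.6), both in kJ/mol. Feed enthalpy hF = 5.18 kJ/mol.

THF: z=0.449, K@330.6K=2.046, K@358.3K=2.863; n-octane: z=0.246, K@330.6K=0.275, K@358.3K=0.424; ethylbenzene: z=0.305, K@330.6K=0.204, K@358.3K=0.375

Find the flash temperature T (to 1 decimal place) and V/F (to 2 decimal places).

Adiabatic flash: solve Rachford–Rice at each trial T, then check hF = ψ·hV(T) + (1−ψ)·hL(T).
  T = 330.6 K: K = (2.046, 0.275, 0.204), RR gives ψ = 0.061, H_out = 2.262 kJ/mol
  T = 358.3 K: K = (2.863, 0.424, 0.375), RR gives ψ = 0.448, H_out = 20.832 kJ/mol
  T = 344.5 K: K = (2.438, 0.345, 0.280), RR gives ψ = 0.266, H_out = 12.217 kJ/mol
  T = 337.6 K: K = (2.239, 0.309, 0.240), RR gives ψ = 0.171, H_out = 7.579 kJ/mol
  T = 334.1 K: K = (2.141, 0.292, 0.222), RR gives ψ = 0.118, H_out = 5.021 kJ/mol
  T = 335.9 K: K = (2.191, 0.300, 0.231), RR gives ψ = 0.146, H_out = 6.358 kJ/mol
Linear interpolation between T = 334.1 (H_out = 5.021) and T = 335.9 (H_out = 6.358) on hF = 5.18 gives T ≈ 334.3 K, at which ψ = 0.12.

T = 334.3 K, V/F = 0.12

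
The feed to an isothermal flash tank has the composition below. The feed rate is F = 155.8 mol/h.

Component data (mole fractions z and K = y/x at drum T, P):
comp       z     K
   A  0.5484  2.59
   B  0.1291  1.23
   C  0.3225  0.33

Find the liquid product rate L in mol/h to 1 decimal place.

Let ψ = V/F and solve Σ zᵢ(Kᵢ−1)/(1+ψ(Kᵢ−1)) = 0.
g(0) = ΣzᵢKᵢ − 1 = 0.6856 and g(1) = 1 − Σzᵢ/Kᵢ = -0.2940, so a root lies in (0, 1).
Iterate (Newton) starting at ψ = 0.5:
  ψ = 0.5000: g = 0.18748, g' = -0.7632 → ψ = 0.7457
  ψ = 0.7457: g = -0.00750, g' = -0.8733 → ψ = 0.7371
  ψ = 0.7371: g = -0.00004, g' = -0.8640 → ψ = 0.7370
Converged at ψ = 0.7370.
Then V = ψ·F = 0.7370·155.8 = 114.8 mol/h and L = F − V = 41.0 mol/h.

L = 41.0 mol/h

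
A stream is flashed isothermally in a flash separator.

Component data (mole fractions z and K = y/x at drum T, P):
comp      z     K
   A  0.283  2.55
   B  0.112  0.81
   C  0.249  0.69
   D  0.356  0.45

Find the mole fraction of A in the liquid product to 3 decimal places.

Let ψ = V/F and solve Σ zᵢ(Kᵢ−1)/(1+ψ(Kᵢ−1)) = 0.
Feasibility: ΣzᵢKᵢ = 1.144, Σzᵢ/Kᵢ = 1.401 — both > 1, two phases present.
Newton–Raphson from ψ = 0.5:
  ψ = 0.500: g = -0.1378, g' = -0.459 → ψ = 0.200
  ψ = 0.200: g = 0.0105, g' = -0.564 → ψ = 0.219
Converged at ψ = 0.219.
Compositions from xᵢ = zᵢ/(1+ψ(Kᵢ−1)), yᵢ = Kᵢxᵢ:
  A: x = 0.211, y = 0.539
  B: x = 0.117, y = 0.095
  C: x = 0.267, y = 0.184
  D: x = 0.405, y = 0.182

x_A = 0.211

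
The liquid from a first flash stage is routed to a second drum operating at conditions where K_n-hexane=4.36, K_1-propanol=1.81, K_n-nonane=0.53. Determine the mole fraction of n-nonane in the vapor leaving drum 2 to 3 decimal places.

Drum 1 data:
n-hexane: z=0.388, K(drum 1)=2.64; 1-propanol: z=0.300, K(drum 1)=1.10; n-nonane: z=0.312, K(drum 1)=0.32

Drum 1:
Let ψ₁ = V/F and solve Σ zᵢ(Kᵢ−1)/(1+ψ₁(Kᵢ−1)) = 0.
g(0) = ΣzᵢKᵢ − 1 = 0.454 and g(1) = 1 − Σzᵢ/Kᵢ = -0.395, so a root lies in (0, 1).
Newton–Raphson from ψ₁ = 0.5:
  ψ₁ = 0.500: g = 0.0567, g' = -0.649 → ψ₁ = 0.587
  ψ₁ = 0.587: g = -0.0009, g' = -0.673 → ψ₁ = 0.586
Converged at ψ₁ = 0.586.
Drum-1 compositions:
  n-hexane: x = 0.198, y = 0.522
  1-propanol: x = 0.283, y = 0.312
  n-nonane: x = 0.519, y = 0.166
Drum-2 feed = drum-1 liquid: z₂ = (0.1978, 0.2834, 0.5188).
Drum 2:
Let ψ₂ = V/F and solve Σ zᵢ(Kᵢ−1)/(1+ψ₂(Kᵢ−1)) = 0.
Feasibility: ΣzᵢKᵢ = 1.650, Σzᵢ/Kᵢ = 1.181 — both > 1, two phases present.
Iterate (Newton) starting at ψ₂ = 0.58:
  ψ₂ = 0.580: g = 0.0464, g' = -0.560 → ψ₂ = 0.663
  ψ₂ = 0.663: g = 0.0011, g' = -0.535 → ψ₂ = 0.665
Converged at ψ₂ = 0.665.
  n-hexane: x = 0.061, y = 0.267
  1-propanol: x = 0.184, y = 0.333
  n-nonane: x = 0.755, y = 0.400

y_n-nonane (drum 2) = 0.400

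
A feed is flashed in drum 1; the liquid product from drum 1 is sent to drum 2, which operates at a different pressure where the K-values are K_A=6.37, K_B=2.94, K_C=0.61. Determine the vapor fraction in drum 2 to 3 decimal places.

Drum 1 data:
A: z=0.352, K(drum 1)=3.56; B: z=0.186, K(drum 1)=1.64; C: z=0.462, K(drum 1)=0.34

V/F (drum 2) = 0.514

Drum 1:
Newton iteration, ψ₁⁰ = 0.66:
  ψ₁ = 0.660: g = -0.1215, g' = -0.988 → ψ₁ = 0.537
  ψ₁ = 0.537: g = -0.0043, g' = -0.934 → ψ₁ = 0.532
Converged at ψ₁ = 0.532.
Drum-1 compositions:
  A: x = 0.149, y = 0.530
  B: x = 0.139, y = 0.228
  C: x = 0.712, y = 0.242
Drum-2 feed = drum-1 liquid: z₂ = (0.1490, 0.1387, 0.7123).
Drum 2:
Iterate (Newton) starting at ψ₂ = 0.5:
  ψ₂ = 0.500: g = 0.0086, g' = -0.618 → ψ₂ = 0.514
Converged at ψ₂ = 0.514.
  A: x = 0.040, y = 0.252
  B: x = 0.069, y = 0.204
  C: x = 0.891, y = 0.543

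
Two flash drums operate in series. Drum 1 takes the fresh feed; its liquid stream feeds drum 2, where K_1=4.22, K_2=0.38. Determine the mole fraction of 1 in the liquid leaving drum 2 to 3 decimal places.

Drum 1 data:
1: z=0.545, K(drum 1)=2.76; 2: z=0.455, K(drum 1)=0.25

x_1 (drum 2) = 0.161

Drum 1:
Rachford–Rice: g(ψ₁) = Σ zᵢ(Kᵢ−1)/(1+ψ₁(Kᵢ−1)) = 0.
g(0) = ΣzᵢKᵢ − 1 = 0.618 and g(1) = 1 − Σzᵢ/Kᵢ = -1.017, so a root lies in (0, 1).
Newton–Raphson from ψ₁ = 0.69:
  ψ₁ = 0.690: g = -0.2741, g' = -1.444 → ψ₁ = 0.500
  ψ₁ = 0.500: g = -0.0359, g' = -1.133 → ψ₁ = 0.468
Converged at ψ₁ = 0.468.
Drum-1 compositions:
  1: x = 0.299, y = 0.825
  2: x = 0.701, y = 0.175
Drum-2 feed = drum-1 liquid: z₂ = (0.2988, 0.7012).
Drum 2:
Material balance + equilibrium reduce to Σ zᵢ(Kᵢ−1)/(1+ψ₂(Kᵢ−1)) = 0.
Check two-phase: ΣzᵢKᵢ = 1.527 > 1 and Σzᵢ/Kᵢ = 1.916 > 1, so g(0) = 0.527 > 0 and g(1) = -0.916 < 0.
Binary case is linear: z₁(K₁−1)(1+ψ₂(K₂−1)) + z₂(K₂−1)(1+ψ₂(K₁−1)) = 0
⇒ ψ₂ = [z₁(K₁−1)+z₂(K₂−1)] / [−(K₁−1)(K₂−1)] = 0.5274/1.9964 = 0.264
  1: x = 0.161, y = 0.681
  2: x = 0.839, y = 0.319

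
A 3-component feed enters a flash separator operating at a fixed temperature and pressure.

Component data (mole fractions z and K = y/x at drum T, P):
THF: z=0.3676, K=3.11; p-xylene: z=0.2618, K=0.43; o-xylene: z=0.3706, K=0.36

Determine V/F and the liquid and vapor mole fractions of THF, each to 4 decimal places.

Rachford–Rice: g(V/F) = Σ zᵢ(Kᵢ−1)/(1+V/F(Kᵢ−1)) = 0.
Check two-phase: ΣzᵢKᵢ = 1.3892 > 1 and Σzᵢ/Kᵢ = 1.7565 > 1, so g(0) = 0.3892 > 0 and g(1) = -0.7565 < 0.
Newton iteration, V/F⁰ = 0.5:
  V/F = 0.5000: g = -0.18007, g' = -0.8822 → V/F = 0.2959
  V/F = 0.2959: g = 0.00542, g' = -0.9744 → V/F = 0.3015
Converged at V/F = 0.3015.
Compositions from xᵢ = zᵢ/(1+V/F(Kᵢ−1)), yᵢ = Kᵢxᵢ:
  THF: x = 0.2247, y = 0.6988
  p-xylene: x = 0.3161, y = 0.1359
  o-xylene: x = 0.4592, y = 0.1653

V/F = 0.3015, x_THF = 0.2247, y_THF = 0.6988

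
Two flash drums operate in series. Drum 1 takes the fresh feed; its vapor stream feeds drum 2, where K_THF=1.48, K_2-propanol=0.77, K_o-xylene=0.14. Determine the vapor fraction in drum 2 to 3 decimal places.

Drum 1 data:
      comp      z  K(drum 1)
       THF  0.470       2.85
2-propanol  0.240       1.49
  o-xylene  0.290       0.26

V/F (drum 2) = 0.265

Drum 1:
Rachford–Rice: g(ψ₁) = Σ zᵢ(Kᵢ−1)/(1+ψ₁(Kᵢ−1)) = 0.
Feasibility: ΣzᵢKᵢ = 1.772, Σzᵢ/Kᵢ = 1.441 — both > 1, two phases present.
Newton–Raphson from ψ₁ = 0.5:
  ψ₁ = 0.500: g = 0.2055, g' = -0.871 → ψ₁ = 0.736
  ψ₁ = 0.736: g = -0.0165, g' = -1.085 → ψ₁ = 0.721
  ψ₁ = 0.721: g = -0.0002, g' = -1.056 → ψ₁ = 0.720
Converged at ψ₁ = 0.720.
Drum-1 compositions:
  THF: x = 0.201, y = 0.574
  2-propanol: x = 0.177, y = 0.264
  o-xylene: x = 0.621, y = 0.161
Drum-2 feed = drum-1 vapor: z₂ = (0.5742, 0.2643, 0.1615).
Drum 2:
Material balance + equilibrium reduce to Σ zᵢ(Kᵢ−1)/(1+ψ₂(Kᵢ−1)) = 0.
Feasibility: ΣzᵢKᵢ = 1.076, Σzᵢ/Kᵢ = 1.885 — both > 1, two phases present.
Iterate (Newton) starting at ψ₂ = 0.54:
  ψ₂ = 0.540: g = -0.1098, g' = -0.518 → ψ₂ = 0.328
  ψ₂ = 0.328: g = -0.0211, g' = -0.347 → ψ₂ = 0.267
  ψ₂ = 0.267: g = -0.0008, g' = -0.321 → ψ₂ = 0.265
Converged at ψ₂ = 0.265.
  THF: x = 0.509, y = 0.754
  2-propanol: x = 0.281, y = 0.217
  o-xylene: x = 0.209, y = 0.029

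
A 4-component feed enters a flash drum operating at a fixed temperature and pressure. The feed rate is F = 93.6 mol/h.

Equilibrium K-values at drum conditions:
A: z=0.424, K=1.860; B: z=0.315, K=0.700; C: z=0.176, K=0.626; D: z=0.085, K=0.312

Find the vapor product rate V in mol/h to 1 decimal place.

Let ψ = V/F and solve Σ zᵢ(Kᵢ−1)/(1+ψ(Kᵢ−1)) = 0.
Feasibility: ΣzᵢKᵢ = 1.146, Σzᵢ/Kᵢ = 1.232 — both > 1, two phases present.
Newton iteration, ψ⁰ = 0.5:
  ψ = 0.500: g = -0.0263, g' = -0.323 → ψ = 0.419
  ψ = 0.419: g = -0.0002, g' = -0.321 → ψ = 0.418
Converged at ψ = 0.418.
Then V = ψ·F = 0.4182·93.6 = 39.1 mol/h and L = F − V = 54.5 mol/h.

V = 39.1 mol/h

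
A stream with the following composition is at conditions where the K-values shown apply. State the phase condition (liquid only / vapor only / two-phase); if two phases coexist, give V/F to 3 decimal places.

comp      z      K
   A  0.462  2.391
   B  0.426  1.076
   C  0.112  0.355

ΣzᵢKᵢ = 1.603; Σzᵢ/Kᵢ = 0.905.
Since Σzᵢ/Kᵢ < 1 the mixture is above its dew point — single vapor phase.

vapor only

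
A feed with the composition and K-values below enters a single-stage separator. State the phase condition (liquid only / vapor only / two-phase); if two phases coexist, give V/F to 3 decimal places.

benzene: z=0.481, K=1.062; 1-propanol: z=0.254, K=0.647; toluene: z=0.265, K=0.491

liquid only

ΣzᵢKᵢ = 0.805; Σzᵢ/Kᵢ = 1.385.
Since ΣzᵢKᵢ < 1 the mixture is below its bubble point — single liquid phase.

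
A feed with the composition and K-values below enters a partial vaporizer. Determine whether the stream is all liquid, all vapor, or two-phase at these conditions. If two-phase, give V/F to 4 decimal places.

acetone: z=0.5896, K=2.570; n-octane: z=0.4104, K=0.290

ΣzᵢKᵢ = 1.6343; Σzᵢ/Kᵢ = 1.6446.
Both exceed 1, so a two-phase solution exists.
Material balance + equilibrium reduce to Σ zᵢ(Kᵢ−1)/(1+ψ(Kᵢ−1)) = 0.
Binary case is linear: z₁(K₁−1)(1+ψ(K₂−1)) + z₂(K₂−1)(1+ψ(K₁−1)) = 0
⇒ ψ = [z₁(K₁−1)+z₂(K₂−1)] / [−(K₁−1)(K₂−1)] = 0.63429/1.11470 = 0.5690

two-phase, V/F = 0.5690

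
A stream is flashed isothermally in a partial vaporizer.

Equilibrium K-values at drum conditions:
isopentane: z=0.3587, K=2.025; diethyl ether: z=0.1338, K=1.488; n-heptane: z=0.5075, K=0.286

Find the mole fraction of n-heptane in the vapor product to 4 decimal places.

y_n-heptane = 0.1574

Let ψ = V/F and solve Σ zᵢ(Kᵢ−1)/(1+ψ(Kᵢ−1)) = 0.
Feasibility: ΣzᵢKᵢ = 1.0706, Σzᵢ/Kᵢ = 2.0415 — both > 1, two phases present.
Iterate (Newton) starting at ψ = 0.5:
  ψ = 0.5000: g = -0.26796, g' = -0.8111 → ψ = 0.1696
  ψ = 0.1696: g = -0.03877, g' = -0.6356 → ψ = 0.1086
  ψ = 0.1086: g = 0.00002, g' = -0.6379 → ψ = 0.1087
Converged at ψ = 0.1087.
Compositions from xᵢ = zᵢ/(1+ψ(Kᵢ−1)), yᵢ = Kᵢxᵢ:
  isopentane: x = 0.3228, y = 0.6536
  diethyl ether: x = 0.1271, y = 0.1891
  n-heptane: x = 0.5502, y = 0.1574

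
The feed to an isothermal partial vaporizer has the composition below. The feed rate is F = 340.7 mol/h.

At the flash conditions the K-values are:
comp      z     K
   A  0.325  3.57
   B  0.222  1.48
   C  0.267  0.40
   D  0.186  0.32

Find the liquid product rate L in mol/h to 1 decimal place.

Let ψ = V/F and solve Σ zᵢ(Kᵢ−1)/(1+ψ(Kᵢ−1)) = 0.
g(0) = ΣzᵢKᵢ − 1 = 0.655 and g(1) = 1 − Σzᵢ/Kᵢ = -0.490, so a root lies in (0, 1).
Newton iteration, ψ⁰ = 0.66:
  ψ = 0.660: g = -0.1040, g' = -0.871 → ψ = 0.541
  ψ = 0.541: g = -0.0030, g' = -0.834 → ψ = 0.537
Converged at ψ = 0.537.
Then V = ψ·F = 0.5371·340.7 = 183.0 mol/h and L = F − V = 157.7 mol/h.

L = 157.7 mol/h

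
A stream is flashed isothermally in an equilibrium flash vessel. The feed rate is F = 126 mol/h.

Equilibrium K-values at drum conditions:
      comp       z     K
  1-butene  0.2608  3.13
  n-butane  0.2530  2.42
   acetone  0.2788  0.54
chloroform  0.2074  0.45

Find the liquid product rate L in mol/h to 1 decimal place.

L = 31.9 mol/h

Material balance + equilibrium reduce to Σ zᵢ(Kᵢ−1)/(1+V/F(Kᵢ−1)) = 0.
Feasibility: ΣzᵢKᵢ = 1.6724, Σzᵢ/Kᵢ = 1.1651 — both > 1, two phases present.
Newton iteration, V/F⁰ = 0.64:
  V/F = 0.6400: g = 0.06549, g' = -0.6198 → V/F = 0.7457
  V/F = 0.7457: g = 0.00054, g' = -0.6140 → V/F = 0.7465
Converged at V/F = 0.7465.
Then V = V/F·F = 0.7465·126 = 94.1 mol/h and L = F − V = 31.9 mol/h.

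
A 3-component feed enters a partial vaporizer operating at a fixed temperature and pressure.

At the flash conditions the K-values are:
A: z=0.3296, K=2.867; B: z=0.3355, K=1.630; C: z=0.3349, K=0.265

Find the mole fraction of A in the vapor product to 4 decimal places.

Material balance + equilibrium reduce to Σ zᵢ(Kᵢ−1)/(1+V/F(Kᵢ−1)) = 0.
g(0) = ΣzᵢKᵢ − 1 = 0.5806 and g(1) = 1 − Σzᵢ/Kᵢ = -0.5846, so a root lies in (0, 1).
Iterate (Newton) starting at V/F = 0.5:
  V/F = 0.5000: g = 0.08983, g' = -0.8366 → V/F = 0.6074
  V/F = 0.6074: g = -0.00342, g' = -0.9123 → V/F = 0.6036
Converged at V/F = 0.6036.
Compositions from xᵢ = zᵢ/(1+V/F(Kᵢ−1)), yᵢ = Kᵢxᵢ:
  A: x = 0.1550, y = 0.4443
  B: x = 0.2431, y = 0.3962
  C: x = 0.6020, y = 0.1595

y_A = 0.4443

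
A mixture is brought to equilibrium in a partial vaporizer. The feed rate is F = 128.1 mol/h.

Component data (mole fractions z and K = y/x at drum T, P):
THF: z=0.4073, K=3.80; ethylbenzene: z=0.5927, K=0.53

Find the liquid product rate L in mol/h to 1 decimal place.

Let β = V/F and solve Σ zᵢ(Kᵢ−1)/(1+β(Kᵢ−1)) = 0.
Check two-phase: ΣzᵢKᵢ = 1.8619 > 1 and Σzᵢ/Kᵢ = 1.2255 > 1, so g(0) = 0.8619 > 0 and g(1) = -0.2255 < 0.
Binary case is linear: z₁(K₁−1)(1+β(K₂−1)) + z₂(K₂−1)(1+β(K₁−1)) = 0
⇒ β = [z₁(K₁−1)+z₂(K₂−1)] / [−(K₁−1)(K₂−1)] = 0.86187/1.31600 = 0.6549
Then V = β·F = 0.6549·128.1 = 83.9 mol/h and L = F − V = 44.2 mol/h.

L = 44.2 mol/h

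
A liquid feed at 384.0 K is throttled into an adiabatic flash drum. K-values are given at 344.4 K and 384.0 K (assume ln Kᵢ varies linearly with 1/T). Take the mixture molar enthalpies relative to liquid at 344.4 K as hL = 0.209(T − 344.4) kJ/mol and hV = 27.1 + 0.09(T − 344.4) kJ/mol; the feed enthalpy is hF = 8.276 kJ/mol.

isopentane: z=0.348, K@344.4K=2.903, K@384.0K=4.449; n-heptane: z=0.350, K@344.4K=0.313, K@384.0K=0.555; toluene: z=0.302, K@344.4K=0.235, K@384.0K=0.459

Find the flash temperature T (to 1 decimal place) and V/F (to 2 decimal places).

Adiabatic flash: solve Rachford–Rice at each trial T, then check hF = ψ·hV(T) + (1−ψ)·hL(T).
  T = 344.4 K: K = (2.903, 0.313, 0.235), RR gives ψ = 0.138, H_out = 3.753 kJ/mol
  T = 384.0 K: K = (4.449, 0.555, 0.459), RR gives ψ = 0.520, H_out = 19.909 kJ/mol
  T = 364.2 K: K = (3.636, 0.423, 0.334), RR gives ψ = 0.315, H_out = 11.937 kJ/mol
  T = 354.3 K: K = (3.259, 0.366, 0.282), RR gives ψ = 0.228, H_out = 7.977 kJ/mol
  T = 359.2 K: K = (3.443, 0.393, 0.307), RR gives ψ = 0.271, H_out = 9.956 kJ/mol
  T = 356.8 K: K = (3.352, 0.380, 0.294), RR gives ψ = 0.250, H_out = 8.993 kJ/mol
  T = 355.6 K: K = (3.307, 0.373, 0.288), RR gives ψ = 0.239, H_out = 8.507 kJ/mol
Linear interpolation between T = 354.3 (H_out = 7.977) and T = 355.6 (H_out = 8.507) on hF = 8.276 gives T ≈ 355.0 K, at which ψ = 0.23.

T = 355.0 K, V/F = 0.23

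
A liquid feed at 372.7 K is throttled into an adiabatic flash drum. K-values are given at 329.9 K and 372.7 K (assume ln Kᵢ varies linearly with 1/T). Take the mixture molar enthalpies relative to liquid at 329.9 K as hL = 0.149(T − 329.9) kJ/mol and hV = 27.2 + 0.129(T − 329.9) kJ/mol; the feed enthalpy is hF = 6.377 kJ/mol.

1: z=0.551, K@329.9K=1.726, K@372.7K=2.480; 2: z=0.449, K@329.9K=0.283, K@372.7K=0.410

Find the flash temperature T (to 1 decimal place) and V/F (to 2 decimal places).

T = 333.9 K, V/F = 0.21

Adiabatic flash: solve Rachford–Rice at each trial T, then check hF = ψ·hV(T) + (1−ψ)·hL(T).
  T = 329.9 K: K = (1.726, 0.283), RR gives ψ = 0.150, H_out = 4.081 kJ/mol
  T = 372.7 K: K = (2.480, 0.410), RR gives ψ = 0.631, H_out = 22.988 kJ/mol
  T = 351.3 K: K = (2.092, 0.344), RR gives ψ = 0.429, H_out = 14.684 kJ/mol
  T = 340.6 K: K = (1.906, 0.313), RR gives ψ = 0.307, H_out = 9.869 kJ/mol
  T = 335.2 K: K = (1.814, 0.298), RR gives ψ = 0.233, H_out = 7.111 kJ/mol
  T = 332.5 K: K = (1.769, 0.290), RR gives ψ = 0.193, H_out = 5.614 kJ/mol
  T = 333.9 K: K = (1.793, 0.294), RR gives ψ = 0.214, H_out = 6.402 kJ/mol
Linear interpolation between T = 332.5 (H_out = 5.614) and T = 333.9 (H_out = 6.402) on hF = 6.377 gives T ≈ 333.9 K, at which ψ = 0.21.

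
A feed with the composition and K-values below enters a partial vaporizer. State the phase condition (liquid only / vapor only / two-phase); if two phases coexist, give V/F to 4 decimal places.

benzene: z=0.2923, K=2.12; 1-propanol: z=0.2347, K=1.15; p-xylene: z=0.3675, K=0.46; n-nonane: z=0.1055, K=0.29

two-phase, V/F = 0.1822

ΣzᵢKᵢ = 1.0892; Σzᵢ/Kᵢ = 1.5047.
Both exceed 1, so a two-phase solution exists.
Let ψ = V/F and solve Σ zᵢ(Kᵢ−1)/(1+ψ(Kᵢ−1)) = 0.
Newton iteration, ψ⁰ = 0.5:
  ψ = 0.5000: g = -0.14538, g' = -0.4842 → ψ = 0.1997
  ψ = 0.1997: g = -0.00802, g' = -0.4567 → ψ = 0.1822
Converged at ψ = 0.1822.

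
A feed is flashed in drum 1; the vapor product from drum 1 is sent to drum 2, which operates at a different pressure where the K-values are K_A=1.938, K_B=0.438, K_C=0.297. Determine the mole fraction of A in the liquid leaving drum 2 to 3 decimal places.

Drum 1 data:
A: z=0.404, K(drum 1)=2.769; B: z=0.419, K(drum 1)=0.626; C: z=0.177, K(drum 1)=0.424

Drum 1:
Rachford–Rice: g(ψ₁) = Σ zᵢ(Kᵢ−1)/(1+ψ₁(Kᵢ−1)) = 0.
Feasibility: ΣzᵢKᵢ = 1.456, Σzᵢ/Kᵢ = 1.233 — both > 1, two phases present.
Newton–Raphson from ψ₁ = 0.43:
  ψ₁ = 0.430: g = 0.0837, g' = -0.595 → ψ₁ = 0.571
  ψ₁ = 0.571: g = 0.0046, g' = -0.538 → ψ₁ = 0.579
Converged at ψ₁ = 0.579.
Drum-1 compositions:
  A: x = 0.200, y = 0.553
  B: x = 0.535, y = 0.335
  C: x = 0.266, y = 0.113
Drum-2 feed = drum-1 vapor: z₂ = (0.5526, 0.3348, 0.1126).
Drum 2:
Newton–Raphson from ψ₂ = 0.5:
  ψ₂ = 0.500: g = -0.0309, g' = -0.562 → ψ₂ = 0.445
  ψ₂ = 0.445: g = -0.0004, g' = -0.548 → ψ₂ = 0.444
Converged at ψ₂ = 0.444.
  A: x = 0.390, y = 0.756
  B: x = 0.446, y = 0.195
  C: x = 0.164, y = 0.049

x_A (drum 2) = 0.390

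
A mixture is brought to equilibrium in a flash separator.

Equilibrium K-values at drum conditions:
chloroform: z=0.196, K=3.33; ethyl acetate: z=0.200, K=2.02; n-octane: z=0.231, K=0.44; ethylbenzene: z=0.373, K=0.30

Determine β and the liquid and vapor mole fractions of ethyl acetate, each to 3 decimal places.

β = 0.233, x_ethyl acetate = 0.162, y_ethyl acetate = 0.326

Material balance + equilibrium reduce to Σ zᵢ(Kᵢ−1)/(1+β(Kᵢ−1)) = 0.
Check two-phase: ΣzᵢKᵢ = 1.270 > 1 and Σzᵢ/Kᵢ = 1.926 > 1, so g(0) = 0.270 > 0 and g(1) = -0.926 < 0.
Newton iteration, β⁰ = 0.55:
  β = 0.550: g = -0.2806, g' = -0.924 → β = 0.246
  β = 0.246: g = -0.0124, g' = -0.927 → β = 0.233
Converged at β = 0.233.
Compositions from xᵢ = zᵢ/(1+β(Kᵢ−1)), yᵢ = Kᵢxᵢ:
  chloroform: x = 0.127, y = 0.423
  ethyl acetate: x = 0.162, y = 0.326
  n-octane: x = 0.266, y = 0.117
  ethylbenzene: x = 0.446, y = 0.134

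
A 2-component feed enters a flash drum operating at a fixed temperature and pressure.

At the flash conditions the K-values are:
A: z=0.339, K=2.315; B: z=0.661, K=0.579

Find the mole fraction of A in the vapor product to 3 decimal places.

y_A = 0.561

Material balance + equilibrium reduce to Σ zᵢ(Kᵢ−1)/(1+V/F(Kᵢ−1)) = 0.
g(0) = ΣzᵢKᵢ − 1 = 0.168 and g(1) = 1 − Σzᵢ/Kᵢ = -0.288, so a root lies in (0, 1).
Binary case is linear: z₁(K₁−1)(1+V/F(K₂−1)) + z₂(K₂−1)(1+V/F(K₁−1)) = 0
⇒ V/F = [z₁(K₁−1)+z₂(K₂−1)] / [−(K₁−1)(K₂−1)] = 0.1675/0.5536 = 0.303
Compositions from xᵢ = zᵢ/(1+V/F(Kᵢ−1)), yᵢ = Kᵢxᵢ:
  A: x = 0.243, y = 0.561
  B: x = 0.757, y = 0.439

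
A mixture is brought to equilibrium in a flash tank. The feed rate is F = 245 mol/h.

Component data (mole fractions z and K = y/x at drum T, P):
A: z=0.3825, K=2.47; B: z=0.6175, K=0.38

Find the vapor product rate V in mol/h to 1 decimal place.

Let ψ = V/F and solve Σ zᵢ(Kᵢ−1)/(1+ψ(Kᵢ−1)) = 0.
g(0) = ΣzᵢKᵢ − 1 = 0.1794 and g(1) = 1 − Σzᵢ/Kᵢ = -0.7799, so a root lies in (0, 1).
Iterate (Newton) starting at ψ = 0.5:
  ψ = 0.5000: g = -0.23078, g' = -0.7731 → ψ = 0.2015
  ψ = 0.2015: g = -0.00373, g' = -0.8019 → ψ = 0.1969
Converged at ψ = 0.1969.
Then V = ψ·F = 0.1969·245 = 48.2 mol/h and L = F − V = 196.8 mol/h.

V = 48.2 mol/h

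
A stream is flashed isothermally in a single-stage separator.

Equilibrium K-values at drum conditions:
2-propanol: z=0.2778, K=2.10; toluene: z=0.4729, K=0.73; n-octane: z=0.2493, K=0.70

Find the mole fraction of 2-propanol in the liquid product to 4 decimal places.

Material balance + equilibrium reduce to Σ zᵢ(Kᵢ−1)/(1+ψ(Kᵢ−1)) = 0.
Feasibility: ΣzᵢKᵢ = 1.1031, Σzᵢ/Kᵢ = 1.1362 — both > 1, two phases present.
Newton–Raphson from ψ = 0.5:
  ψ = 0.5000: g = -0.03845, g' = -0.2170 → ψ = 0.3228
  ψ = 0.3228: g = 0.00281, g' = -0.2519 → ψ = 0.3340
  ψ = 0.3340: g = 0.00002, g' = -0.2491 → ψ = 0.3341
Converged at ψ = 0.3341.
Compositions from xᵢ = zᵢ/(1+ψ(Kᵢ−1)), yᵢ = Kᵢxᵢ:
  2-propanol: x = 0.2031, y = 0.4266
  toluene: x = 0.5198, y = 0.3794
  n-octane: x = 0.2771, y = 0.1939

x_2-propanol = 0.2031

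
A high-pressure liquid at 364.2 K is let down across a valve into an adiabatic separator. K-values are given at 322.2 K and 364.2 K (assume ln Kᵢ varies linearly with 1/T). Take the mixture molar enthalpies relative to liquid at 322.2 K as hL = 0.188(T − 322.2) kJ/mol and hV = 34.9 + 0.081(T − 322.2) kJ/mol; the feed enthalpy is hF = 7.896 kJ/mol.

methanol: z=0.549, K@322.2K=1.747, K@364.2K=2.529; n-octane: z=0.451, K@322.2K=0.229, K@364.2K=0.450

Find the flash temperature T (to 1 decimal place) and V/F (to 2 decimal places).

Adiabatic flash: solve Rachford–Rice at each trial T, then check hF = ψ·hV(T) + (1−ψ)·hL(T).
  T = 322.2 K: K = (1.747, 0.229), RR gives ψ = 0.108, H_out = 3.780 kJ/mol
  T = 364.2 K: K = (2.529, 0.450), RR gives ψ = 0.703, H_out = 29.278 kJ/mol
  T = 343.2 K: K = (2.126, 0.328), RR gives ψ = 0.416, H_out = 17.533 kJ/mol
  T = 332.7 K: K = (1.933, 0.276), RR gives ψ = 0.274, H_out = 11.244 kJ/mol
  T = 327.4 K: K = (1.838, 0.251), RR gives ψ = 0.195, H_out = 7.685 kJ/mol
  T = 330.0 K: K = (1.885, 0.263), RR gives ψ = 0.235, H_out = 9.475 kJ/mol
  T = 328.7 K: K = (1.861, 0.257), RR gives ψ = 0.215, H_out = 8.592 kJ/mol
Linear interpolation between T = 327.4 (H_out = 7.685) and T = 328.7 (H_out = 8.592) on hF = 7.896 gives T ≈ 327.7 K, at which ψ = 0.20.

T = 327.7 K, V/F = 0.20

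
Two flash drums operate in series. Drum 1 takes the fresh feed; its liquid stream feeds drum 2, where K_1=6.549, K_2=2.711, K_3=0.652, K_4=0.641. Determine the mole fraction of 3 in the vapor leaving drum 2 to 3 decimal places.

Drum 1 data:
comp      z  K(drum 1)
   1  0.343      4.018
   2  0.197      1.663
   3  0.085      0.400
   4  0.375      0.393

Drum 1:
Let ψ₁ = V/F and solve Σ zᵢ(Kᵢ−1)/(1+ψ₁(Kᵢ−1)) = 0.
g(0) = ΣzᵢKᵢ − 1 = 0.887 and g(1) = 1 − Σzᵢ/Kᵢ = -0.371, so a root lies in (0, 1).
Newton iteration, ψ₁⁰ = 0.42:
  ψ₁ = 0.420: g = 0.1850, g' = -0.964 → ψ₁ = 0.612
  ψ₁ = 0.612: g = 0.0139, g' = -0.855 → ψ₁ = 0.628
Converged at ψ₁ = 0.628.
Drum-1 compositions:
  1: x = 0.118, y = 0.476
  2: x = 0.139, y = 0.231
  3: x = 0.136, y = 0.055
  4: x = 0.606, y = 0.238
Drum-2 feed = drum-1 liquid: z₂ = (0.1185, 0.1391, 0.1364, 0.6061).
Drum 2:
Let ψ₂ = V/F and solve Σ zᵢ(Kᵢ−1)/(1+ψ₂(Kᵢ−1)) = 0.
Check two-phase: ΣzᵢKᵢ = 1.630 > 1 and Σzᵢ/Kᵢ = 1.224 > 1, so g(0) = 0.630 > 0 and g(1) = -0.224 < 0.
Iterate (Newton) starting at ψ₂ = 0.5:
  ψ₂ = 0.500: g = -0.0202, g' = -0.515 → ψ₂ = 0.461
  ψ₂ = 0.461: g = 0.0007, g' = -0.551 → ψ₂ = 0.462
Converged at ψ₂ = 0.462.
  1: x = 0.033, y = 0.218
  2: x = 0.078, y = 0.211
  3: x = 0.163, y = 0.106
  4: x = 0.727, y = 0.466

y_3 (drum 2) = 0.106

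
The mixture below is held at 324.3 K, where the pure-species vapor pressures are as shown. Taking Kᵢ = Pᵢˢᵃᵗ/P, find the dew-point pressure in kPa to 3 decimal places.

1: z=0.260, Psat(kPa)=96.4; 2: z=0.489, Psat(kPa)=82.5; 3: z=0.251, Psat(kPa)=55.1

Pdew = 75.874 kPa

At the dew point ψ → 1, so Σzᵢ/Kᵢ = 1 with Kᵢ = Pᵢˢᵃᵗ/P ⇒ 1/P = Σzᵢ/Pᵢˢᵃᵗ.
1/P = 0.260/96.4 + 0.489/82.5 + 0.251/55.1 = 0.013180 ⇒ P = 75.874 kPa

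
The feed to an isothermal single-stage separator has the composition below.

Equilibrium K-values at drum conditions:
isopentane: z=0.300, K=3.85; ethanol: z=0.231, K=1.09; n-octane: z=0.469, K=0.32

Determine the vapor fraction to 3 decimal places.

ψ = 0.381

Material balance + equilibrium reduce to Σ zᵢ(Kᵢ−1)/(1+ψ(Kᵢ−1)) = 0.
g(0) = ΣzᵢKᵢ − 1 = 0.557 and g(1) = 1 − Σzᵢ/Kᵢ = -0.755, so a root lies in (0, 1).
Newton–Raphson from ψ = 0.63:
  ψ = 0.630: g = -0.2324, g' = -0.977 → ψ = 0.392
  ψ = 0.392: g = -0.0111, g' = -0.948 → ψ = 0.380
  ψ = 0.380: g = 0.0001, g' = -0.957 → ψ = 0.381
Converged at ψ = 0.381.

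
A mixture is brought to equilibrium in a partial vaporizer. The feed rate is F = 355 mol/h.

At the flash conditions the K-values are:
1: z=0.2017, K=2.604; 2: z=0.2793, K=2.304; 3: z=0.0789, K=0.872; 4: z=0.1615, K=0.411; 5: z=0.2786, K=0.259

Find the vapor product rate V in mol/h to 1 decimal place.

Let ψ = V/F and solve Σ zᵢ(Kᵢ−1)/(1+ψ(Kᵢ−1)) = 0.
Feasibility: ΣzᵢKᵢ = 1.3761, Σzᵢ/Kᵢ = 1.7578 — both > 1, two phases present.
Newton–Raphson from ψ = 0.38:
  ψ = 0.3800: g = 0.02402, g' = -0.8035 → ψ = 0.4099
Converged at ψ = 0.4099.
Then V = ψ·F = 0.4099·355 = 145.5 mol/h and L = F − V = 209.5 mol/h.

V = 145.5 mol/h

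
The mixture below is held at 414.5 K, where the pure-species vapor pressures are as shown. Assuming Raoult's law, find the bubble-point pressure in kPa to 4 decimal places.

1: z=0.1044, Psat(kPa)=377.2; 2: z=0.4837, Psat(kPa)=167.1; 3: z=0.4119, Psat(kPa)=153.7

Pbub = 183.5150 kPa

At the bubble point ψ → 0, so ΣzᵢKᵢ = 1 with Kᵢ = Pᵢˢᵃᵗ/P ⇒ P = ΣzᵢPᵢˢᵃᵗ.
P = 0.1044·377.2 + 0.4837·167.1 + 0.4119·153.7 = 183.5150 kPa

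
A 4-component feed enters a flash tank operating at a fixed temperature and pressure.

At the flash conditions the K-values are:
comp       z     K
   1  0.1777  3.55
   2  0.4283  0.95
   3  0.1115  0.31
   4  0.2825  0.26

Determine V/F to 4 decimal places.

V/F = 0.1333

Material balance + equilibrium reduce to Σ zᵢ(Kᵢ−1)/(1+V/F(Kᵢ−1)) = 0.
Check two-phase: ΣzᵢKᵢ = 1.1457 > 1 and Σzᵢ/Kᵢ = 1.9471 > 1, so g(0) = 0.1457 > 0 and g(1) = -0.9471 < 0.
Newton–Raphson from V/F = 0.5:
  V/F = 0.5000: g = -0.27207, g' = -0.7379 → V/F = 0.1313
  V/F = 0.1313: g = 0.00178, g' = -0.9036 → V/F = 0.1333
Converged at V/F = 0.1333.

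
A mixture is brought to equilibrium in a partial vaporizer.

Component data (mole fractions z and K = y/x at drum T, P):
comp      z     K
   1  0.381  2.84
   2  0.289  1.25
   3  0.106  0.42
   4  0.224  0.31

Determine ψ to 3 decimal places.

Rachford–Rice: g(ψ) = Σ zᵢ(Kᵢ−1)/(1+ψ(Kᵢ−1)) = 0.
Check two-phase: ΣzᵢKᵢ = 1.557 > 1 and Σzᵢ/Kᵢ = 1.340 > 1, so g(0) = 0.557 > 0 and g(1) = -0.340 < 0.
Iterate (Newton) starting at ψ = 0.5:
  ψ = 0.500: g = 0.1068, g' = -0.683 → ψ = 0.656
  ψ = 0.656: g = -0.0021, g' = -0.727 → ψ = 0.653
Converged at ψ = 0.653.

ψ = 0.653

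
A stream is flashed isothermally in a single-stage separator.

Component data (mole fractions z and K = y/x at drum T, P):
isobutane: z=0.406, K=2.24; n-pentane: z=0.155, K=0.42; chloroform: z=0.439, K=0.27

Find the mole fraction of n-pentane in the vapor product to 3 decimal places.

Material balance + equilibrium reduce to Σ zᵢ(Kᵢ−1)/(1+V/F(Kᵢ−1)) = 0.
Check two-phase: ΣzᵢKᵢ = 1.093 > 1 and Σzᵢ/Kᵢ = 2.176 > 1, so g(0) = 0.093 > 0 and g(1) = -1.176 < 0.
Newton–Raphson from V/F = 0.5:
  V/F = 0.500: g = -0.3205, g' = -0.921 → V/F = 0.152
  V/F = 0.152: g = -0.0356, g' = -0.801 → V/F = 0.108
Converged at V/F = 0.108.
Compositions from xᵢ = zᵢ/(1+V/F(Kᵢ−1)), yᵢ = Kᵢxᵢ:
  isobutane: x = 0.358, y = 0.802
  n-pentane: x = 0.165, y = 0.069
  chloroform: x = 0.477, y = 0.129

y_n-pentane = 0.069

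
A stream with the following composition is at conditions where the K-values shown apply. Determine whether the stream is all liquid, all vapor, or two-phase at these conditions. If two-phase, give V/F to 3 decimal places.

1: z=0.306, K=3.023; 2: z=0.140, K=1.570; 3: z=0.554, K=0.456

two-phase, V/F = 0.433

ΣzᵢKᵢ = 1.397; Σzᵢ/Kᵢ = 1.405.
Both exceed 1, so a two-phase solution exists.
Let ψ = V/F and solve Σ zᵢ(Kᵢ−1)/(1+ψ(Kᵢ−1)) = 0.
Iterate (Newton) starting at ψ = 0.48:
  ψ = 0.480: g = -0.0312, g' = -0.651 → ψ = 0.432
  ψ = 0.432: g = 0.0003, g' = -0.666 → ψ = 0.433
Converged at ψ = 0.433.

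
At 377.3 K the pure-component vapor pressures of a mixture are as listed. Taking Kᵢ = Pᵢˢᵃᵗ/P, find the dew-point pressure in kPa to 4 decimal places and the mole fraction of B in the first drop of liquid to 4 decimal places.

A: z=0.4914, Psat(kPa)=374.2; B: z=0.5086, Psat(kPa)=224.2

Pdew = 279.1961 kPa, x_B = 0.6334

At the dew point ψ → 1, so Σzᵢ/Kᵢ = 1 with Kᵢ = Pᵢˢᵃᵗ/P ⇒ 1/P = Σzᵢ/Pᵢˢᵃᵗ.
1/P = 0.4914/374.2 + 0.5086/224.2 = 0.0035817 ⇒ P = 279.1961 kPa
xᵢ = zᵢP/Pᵢˢᵃᵗ ⇒ x_B = 0.5086·279.1961/224.2 = 0.6334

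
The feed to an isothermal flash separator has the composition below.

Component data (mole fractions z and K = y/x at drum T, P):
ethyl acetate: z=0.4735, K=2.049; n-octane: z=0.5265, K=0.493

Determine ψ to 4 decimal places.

ψ = 0.4320

Let ψ = V/F and solve Σ zᵢ(Kᵢ−1)/(1+ψ(Kᵢ−1)) = 0.
Check two-phase: ΣzᵢKᵢ = 1.2298 > 1 and Σzᵢ/Kᵢ = 1.2990 > 1, so g(0) = 0.2298 > 0 and g(1) = -0.2990 < 0.
Binary case is linear: z₁(K₁−1)(1+ψ(K₂−1)) + z₂(K₂−1)(1+ψ(K₁−1)) = 0
⇒ ψ = [z₁(K₁−1)+z₂(K₂−1)] / [−(K₁−1)(K₂−1)] = 0.22977/0.53184 = 0.4320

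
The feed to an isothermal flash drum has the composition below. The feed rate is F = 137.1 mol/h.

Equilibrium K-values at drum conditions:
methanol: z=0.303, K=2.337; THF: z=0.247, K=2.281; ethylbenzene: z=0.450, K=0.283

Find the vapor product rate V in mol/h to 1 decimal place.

Let ψ = V/F and solve Σ zᵢ(Kᵢ−1)/(1+ψ(Kᵢ−1)) = 0.
g(0) = ΣzᵢKᵢ − 1 = 0.399 and g(1) = 1 − Σzᵢ/Kᵢ = -0.828, so a root lies in (0, 1).
Newton iteration, ψ⁰ = 0.5:
  ψ = 0.500: g = -0.0673, g' = -0.907 → ψ = 0.426
  ψ = 0.426: g = -0.0016, g' = -0.869 → ψ = 0.424
Converged at ψ = 0.424.
Then V = ψ·F = 0.4240·137.1 = 58.1 mol/h and L = F − V = 79.0 mol/h.

V = 58.1 mol/h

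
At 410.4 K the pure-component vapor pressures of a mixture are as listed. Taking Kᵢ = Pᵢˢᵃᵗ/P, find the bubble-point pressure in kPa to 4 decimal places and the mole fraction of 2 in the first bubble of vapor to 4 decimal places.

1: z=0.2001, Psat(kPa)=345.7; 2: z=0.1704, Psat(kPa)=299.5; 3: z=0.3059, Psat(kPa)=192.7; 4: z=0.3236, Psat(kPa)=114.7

Pbub = 216.2732 kPa, y_2 = 0.2360

At the bubble point ψ → 0, so ΣzᵢKᵢ = 1 with Kᵢ = Pᵢˢᵃᵗ/P ⇒ P = ΣzᵢPᵢˢᵃᵗ.
P = 0.2001·345.7 + 0.1704·299.5 + 0.3059·192.7 + 0.3236·114.7 = 216.2732 kPa
yᵢ = zᵢPᵢˢᵃᵗ/P ⇒ y_2 = 0.1704·299.5/216.2732 = 0.2360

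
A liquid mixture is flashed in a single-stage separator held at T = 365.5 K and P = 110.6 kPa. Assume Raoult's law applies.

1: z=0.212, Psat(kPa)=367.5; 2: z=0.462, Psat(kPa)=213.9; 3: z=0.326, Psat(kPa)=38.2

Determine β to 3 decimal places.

β = 0.767

Raoult's law: Kᵢ = Pᵢˢᵃᵗ/P = Pᵢˢᵃᵗ/110.6.
  K_1 = 367.5/110.6 = 3.32278, K_2 = 213.9/110.6 = 1.93400, K_3 = 38.2/110.6 = 0.34539
Rachford–Rice: g(β) = Σ zᵢ(Kᵢ−1)/(1+β(Kᵢ−1)) = 0.
g(0) = ΣzᵢKᵢ − 1 = 0.711 and g(1) = 1 − Σzᵢ/Kᵢ = -0.247, so a root lies in (0, 1).
Newton–Raphson from β = 0.5:
  β = 0.500: g = 0.2047, g' = -0.741 → β = 0.776
  β = 0.776: g = -0.0081, g' = -0.859 → β = 0.767
Converged at β = 0.767.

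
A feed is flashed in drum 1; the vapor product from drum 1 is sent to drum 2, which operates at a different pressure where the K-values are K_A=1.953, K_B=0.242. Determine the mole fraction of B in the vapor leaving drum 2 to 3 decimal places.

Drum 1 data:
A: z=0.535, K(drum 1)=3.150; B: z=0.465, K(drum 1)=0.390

y_B (drum 2) = 0.135

Drum 1:
Let ψ₁ = V/F and solve Σ zᵢ(Kᵢ−1)/(1+ψ₁(Kᵢ−1)) = 0.
g(0) = ΣzᵢKᵢ − 1 = 0.867 and g(1) = 1 − Σzᵢ/Kᵢ = -0.362, so a root lies in (0, 1).
Binary case is linear: z₁(K₁−1)(1+ψ₁(K₂−1)) + z₂(K₂−1)(1+ψ₁(K₁−1)) = 0
⇒ ψ₁ = [z₁(K₁−1)+z₂(K₂−1)] / [−(K₁−1)(K₂−1)] = 0.8666/1.3115 = 0.661
Drum-1 compositions:
  A: x = 0.221, y = 0.696
  B: x = 0.779, y = 0.304
Drum-2 feed = drum-1 vapor: z₂ = (0.6962, 0.3038).
Drum 2:
Let ψ₂ = V/F and solve Σ zᵢ(Kᵢ−1)/(1+ψ₂(Kᵢ−1)) = 0.
Feasibility: ΣzᵢKᵢ = 1.433, Σzᵢ/Kᵢ = 1.612 — both > 1, two phases present.
Newton iteration, ψ₂⁰ = 0.34:
  ψ₂ = 0.340: g = 0.1909, g' = -0.677 → ψ₂ = 0.622
  ψ₂ = 0.622: g = -0.0189, g' = -0.874 → ψ₂ = 0.600
Converged at ψ₂ = 0.600.
  A: x = 0.443, y = 0.865
  B: x = 0.557, y = 0.135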